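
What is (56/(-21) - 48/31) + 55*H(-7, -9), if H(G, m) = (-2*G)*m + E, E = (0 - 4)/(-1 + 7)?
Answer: -648292/93 ≈ -6970.9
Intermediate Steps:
E = -2/3 (E = -4/6 = -4*1/6 = -2/3 ≈ -0.66667)
H(G, m) = -2/3 - 2*G*m (H(G, m) = (-2*G)*m - 2/3 = -2*G*m - 2/3 = -2/3 - 2*G*m)
(56/(-21) - 48/31) + 55*H(-7, -9) = (56/(-21) - 48/31) + 55*(-2/3 - 2*(-7)*(-9)) = (56*(-1/21) - 48*1/31) + 55*(-2/3 - 126) = (-8/3 - 48/31) + 55*(-380/3) = -392/93 - 20900/3 = -648292/93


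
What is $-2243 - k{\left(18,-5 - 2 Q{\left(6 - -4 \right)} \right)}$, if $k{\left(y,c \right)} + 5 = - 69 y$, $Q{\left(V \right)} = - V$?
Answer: $-996$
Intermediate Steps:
$k{\left(y,c \right)} = -5 - 69 y$
$-2243 - k{\left(18,-5 - 2 Q{\left(6 - -4 \right)} \right)} = -2243 - \left(-5 - 1242\right) = -2243 - -1247 = -2243 + 1247 = -996$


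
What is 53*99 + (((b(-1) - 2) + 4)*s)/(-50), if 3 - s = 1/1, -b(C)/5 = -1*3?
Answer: 131158/25 ≈ 5246.3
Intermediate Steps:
b(C) = 15 (b(C) = -(-5)*3 = -5*(-3) = 15)
s = 2 (s = 3 - 1/1 = 3 - 1*1 = 3 - 1 = 2)
53*99 + (((b(-1) - 2) + 4)*s)/(-50) = 53*99 + (((15 - 2) + 4)*2)/(-50) = 5247 + ((13 + 4)*2)*(-1/50) = 5247 + (17*2)*(-1/50) = 5247 + 34*(-1/50) = 5247 - 17/25 = 131158/25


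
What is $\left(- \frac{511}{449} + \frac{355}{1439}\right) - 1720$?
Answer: $- \frac{1111886854}{646111} \approx -1720.9$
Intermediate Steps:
$\left(- \frac{511}{449} + \frac{355}{1439}\right) - 1720 = - \frac{575934}{646111} - 1720 = - \frac{1111886854}{646111}$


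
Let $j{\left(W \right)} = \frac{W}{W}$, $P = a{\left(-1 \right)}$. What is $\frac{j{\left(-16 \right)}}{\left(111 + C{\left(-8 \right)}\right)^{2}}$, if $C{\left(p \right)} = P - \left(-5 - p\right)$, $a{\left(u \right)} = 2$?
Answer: $\frac{1}{12100} \approx 8.2645 \cdot 10^{-5}$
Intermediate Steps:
$P = 2$
$j{\left(W \right)} = 1$
$C{\left(p \right)} = 7 + p$ ($C{\left(p \right)} = 2 - \left(-5 - p\right) = 2 + \left(5 + p\right) = 7 + p$)
$\frac{j{\left(-16 \right)}}{\left(111 + C{\left(-8 \right)}\right)^{2}} = 1 \frac{1}{\left(111 + \left(7 - 8\right)\right)^{2}} = 1 \frac{1}{\left(111 - 1\right)^{2}} = 1 \frac{1}{110^{2}} = 1 \cdot \frac{1}{12100} = \frac{1}{12100}$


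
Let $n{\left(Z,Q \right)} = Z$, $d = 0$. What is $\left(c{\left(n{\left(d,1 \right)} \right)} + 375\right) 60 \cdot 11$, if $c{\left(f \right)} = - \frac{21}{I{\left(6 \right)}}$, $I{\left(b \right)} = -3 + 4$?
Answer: $233640$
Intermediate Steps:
$I{\left(b \right)} = 1$
$c{\left(f \right)} = -21$ ($c{\left(f \right)} = - \frac{21}{1} = \left(-21\right) 1 = -21$)
$\left(c{\left(n{\left(d,1 \right)} \right)} + 375\right) 60 \cdot 11 = \left(-21 + 375\right) 60 \cdot 11 = 354 \cdot 660 = 233640$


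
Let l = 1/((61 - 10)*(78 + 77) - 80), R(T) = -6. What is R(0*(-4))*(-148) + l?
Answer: 6948601/7825 ≈ 888.00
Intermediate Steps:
l = 1/7825 (l = 1/(51*155 - 80) = 1/(7905 - 80) = 1/7825 ≈ 0.00012780)
R(0*(-4))*(-148) + l = -6*(-148) + 1/7825 = 888 + 1/7825 = 6948601/7825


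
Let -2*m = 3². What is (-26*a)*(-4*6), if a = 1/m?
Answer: -416/3 ≈ -138.67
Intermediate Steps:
m = -9/2 (m = -½*3² = -½*9 = -9/2 ≈ -4.5000)
a = -2/9 (a = 1/(-9/2) = -2/9 ≈ -0.22222)
(-26*a)*(-4*6) = (-26*(-2/9))*(-4*6) = (52/9)*(-24) = -416/3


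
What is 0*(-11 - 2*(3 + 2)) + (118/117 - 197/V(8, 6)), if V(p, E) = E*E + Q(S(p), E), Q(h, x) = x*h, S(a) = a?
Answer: -4379/3276 ≈ -1.3367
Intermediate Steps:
Q(h, x) = h*x
V(p, E) = E**2 + E*p (V(p, E) = E*E + p*E = E**2 + E*p)
0*(-11 - 2*(3 + 2)) + (118/117 - 197/V(8, 6)) = 0*(-11 - 2*(3 + 2)) + (118/117 - 197*1/(6*(6 + 8))) = 0*(-11 - 2*5) + (118*(1/117) - 197/(6*14)) = 0*(-11 - 10) + (118/117 - 197/84) = 0*(-21) + (118/117 - 197*1/84) = 0 + (118/117 - 197/84) = 0 - 4379/3276 = -4379/3276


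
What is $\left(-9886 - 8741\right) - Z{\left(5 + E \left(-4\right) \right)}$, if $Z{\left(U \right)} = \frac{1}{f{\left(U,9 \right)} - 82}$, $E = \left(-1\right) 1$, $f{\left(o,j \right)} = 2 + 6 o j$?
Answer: $- \frac{7562563}{406} \approx -18627.0$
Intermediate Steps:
$f{\left(o,j \right)} = 2 + 6 j o$
$E = -1$
$Z{\left(U \right)} = \frac{1}{-80 + 54 U}$ ($Z{\left(U \right)} = \frac{1}{\left(2 + 6 \cdot 9 U\right) - 82} = \frac{1}{\left(2 + 54 U\right) - 82} = \frac{1}{-80 + 54 U}$)
$\left(-9886 - 8741\right) - Z{\left(5 + E \left(-4\right) \right)} = \left(-9886 - 8741\right) - \frac{1}{2 \left(-40 + 27 \left(5 - -4\right)\right)} = -18627 - \frac{1}{2 \left(-40 + 27 \left(5 + 4\right)\right)} = -18627 - \frac{1}{2 \left(-40 + 27 \cdot 9\right)} = -18627 - \frac{1}{2 \left(-40 + 243\right)} = -18627 - \frac{1}{2 \cdot 203} = -18627 - \frac{1}{2} \cdot \frac{1}{203} = -18627 - \frac{1}{406} = - \frac{7562563}{406}$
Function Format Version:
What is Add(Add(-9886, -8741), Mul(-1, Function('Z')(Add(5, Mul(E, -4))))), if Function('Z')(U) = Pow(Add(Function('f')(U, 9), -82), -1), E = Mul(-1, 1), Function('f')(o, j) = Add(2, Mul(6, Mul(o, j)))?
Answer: Rational(-7562563, 406) ≈ -18627.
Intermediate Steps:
Function('f')(o, j) = Add(2, Mul(6, j, o)) (Function('f')(o, j) = Add(2, Mul(6, Mul(j, o))) = Add(2, Mul(6, j, o)))
E = -1
Function('Z')(U) = Pow(Add(-80, Mul(54, U)), -1) (Function('Z')(U) = Pow(Add(Add(2, Mul(6, 9, U)), -82), -1) = Pow(Add(Add(2, Mul(54, U)), -82), -1) = Pow(Add(-80, Mul(54, U)), -1))
Add(Add(-9886, -8741), Mul(-1, Function('Z')(Add(5, Mul(E, -4))))) = Add(Add(-9886, -8741), Mul(-1, Mul(Rational(1, 2), Pow(Add(-40, Mul(27, Add(5, Mul(-1, -4)))), -1)))) = Add(-18627, Mul(-1, Mul(Rational(1, 2), Pow(Add(-40, Mul(27, Add(5, 4))), -1)))) = Add(-18627, Mul(-1, Mul(Rational(1, 2), Pow(Add(-40, Mul(27, 9)), -1)))) = Add(-18627, Mul(-1, Mul(Rational(1, 2), Pow(Add(-40, 243), -1)))) = Add(-18627, Mul(-1, Mul(Rational(1, 2), Pow(203, -1)))) = Add(-18627, Mul(-1, Mul(Rational(1, 2), Rational(1, 203)))) = Add(-18627, Mul(-1, Rational(1, 406))) = Add(-18627, Rational(-1, 406)) = Rational(-7562563, 406)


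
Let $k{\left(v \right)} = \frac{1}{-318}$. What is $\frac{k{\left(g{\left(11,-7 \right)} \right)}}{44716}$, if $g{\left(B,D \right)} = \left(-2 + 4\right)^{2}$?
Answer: $- \frac{1}{14219688} \approx -7.0325 \cdot 10^{-8}$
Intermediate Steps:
$g{\left(B,D \right)} = 4$ ($g{\left(B,D \right)} = 2^{2} = 4$)
$k{\left(v \right)} = - \frac{1}{318}$
$\frac{k{\left(g{\left(11,-7 \right)} \right)}}{44716} = - \frac{1}{318 \cdot 44716} = \left(- \frac{1}{318}\right) \frac{1}{44716} = - \frac{1}{14219688}$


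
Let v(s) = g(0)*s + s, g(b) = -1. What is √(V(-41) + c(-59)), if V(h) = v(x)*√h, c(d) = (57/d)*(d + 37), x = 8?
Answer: √73986/59 ≈ 4.6102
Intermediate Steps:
v(s) = 0 (v(s) = -s + s = 0)
c(d) = 57*(37 + d)/d (c(d) = (57/d)*(37 + d) = 57*(37 + d)/d)
V(h) = 0 (V(h) = 0*√h = 0)
√(V(-41) + c(-59)) = √(0 + (57 + 2109/(-59))) = √(0 + (57 + 2109*(-1/59))) = √(0 + (57 - 2109/59)) = √(0 + 1254/59) = √(1254/59) = √73986/59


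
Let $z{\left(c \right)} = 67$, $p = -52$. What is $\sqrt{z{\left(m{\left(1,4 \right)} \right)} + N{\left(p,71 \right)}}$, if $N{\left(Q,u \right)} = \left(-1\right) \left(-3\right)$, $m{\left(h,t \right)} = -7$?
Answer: $\sqrt{70} \approx 8.3666$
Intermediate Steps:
$N{\left(Q,u \right)} = 3$
$\sqrt{z{\left(m{\left(1,4 \right)} \right)} + N{\left(p,71 \right)}} = \sqrt{67 + 3} = \sqrt{70}$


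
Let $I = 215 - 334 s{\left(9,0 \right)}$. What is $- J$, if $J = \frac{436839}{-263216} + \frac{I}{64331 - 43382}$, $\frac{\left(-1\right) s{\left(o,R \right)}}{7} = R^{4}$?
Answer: $\frac{9094748771}{5514111984} \approx 1.6494$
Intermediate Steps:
$s{\left(o,R \right)} = - 7 R^{4}$
$I = 215$ ($I = 215 - 334 \left(- 7 \cdot 0^{4}\right) = 215 - 334 \left(\left(-7\right) 0\right) = 215 - 0 = 215 + 0 = 215$)
$J = - \frac{9094748771}{5514111984}$ ($J = \frac{436839}{-263216} + \frac{215}{64331 - 43382} = 436839 \left(- \frac{1}{263216}\right) + \frac{215}{64331 - 43382} = - \frac{436839}{263216} + \frac{215}{20949} = - \frac{9094748771}{5514111984} \approx -1.6494$)
$- J = \left(-1\right) \left(- \frac{9094748771}{5514111984}\right) = \frac{9094748771}{5514111984}$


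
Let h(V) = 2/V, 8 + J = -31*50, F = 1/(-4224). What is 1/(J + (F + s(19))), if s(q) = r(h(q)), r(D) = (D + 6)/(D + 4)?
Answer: -18304/28490415 ≈ -0.00064246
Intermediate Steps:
F = -1/4224 ≈ -0.00023674
J = -1558 (J = -8 - 31*50 = -8 - 1550 = -1558)
r(D) = (6 + D)/(4 + D)
s(q) = (6 + 2/q)/(4 + 2/q)
1/(J + (F + s(19))) = 1/(-1558 + (-1/4224 + (1 + 3*19)/(1 + 2*19))) = 1/(-1558 + (-1/4224 + (1 + 57)/(1 + 38))) = 1/(-1558 + (-1/4224 + 58/39)) = 1/(-1558 + 27217/18304) = 1/(-28490415/18304) = -18304/28490415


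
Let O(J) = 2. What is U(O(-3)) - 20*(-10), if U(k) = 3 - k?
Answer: 201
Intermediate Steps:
U(O(-3)) - 20*(-10) = (3 - 1*2) - 20*(-10) = (3 - 2) + 200 = 1 + 200 = 201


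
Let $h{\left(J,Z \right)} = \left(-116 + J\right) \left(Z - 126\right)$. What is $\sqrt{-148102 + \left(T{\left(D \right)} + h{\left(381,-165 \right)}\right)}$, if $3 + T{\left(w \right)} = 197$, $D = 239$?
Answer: $i \sqrt{225023} \approx 474.37 i$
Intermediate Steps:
$T{\left(w \right)} = 194$ ($T{\left(w \right)} = -3 + 197 = 194$)
$h{\left(J,Z \right)} = \left(-126 + Z\right) \left(-116 + J\right)$ ($h{\left(J,Z \right)} = \left(-116 + J\right) \left(-126 + Z\right) = \left(-126 + Z\right) \left(-116 + J\right)$)
$\sqrt{-148102 + \left(T{\left(D \right)} + h{\left(381,-165 \right)}\right)} = \sqrt{-148102 + \left(194 + \left(14616 - 48006 - -19140 + 381 \left(-165\right)\right)\right)} = \sqrt{-148102 + \left(194 + \left(14616 - 48006 + 19140 - 62865\right)\right)} = \sqrt{-148102 + \left(194 - 77115\right)} = \sqrt{-148102 - 76921} = \sqrt{-225023} = i \sqrt{225023}$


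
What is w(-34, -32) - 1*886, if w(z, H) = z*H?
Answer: 202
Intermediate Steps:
w(z, H) = H*z
w(-34, -32) - 1*886 = -32*(-34) - 1*886 = 1088 - 886 = 202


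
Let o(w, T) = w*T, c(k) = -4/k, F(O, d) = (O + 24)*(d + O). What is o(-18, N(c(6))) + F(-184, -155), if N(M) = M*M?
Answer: 54232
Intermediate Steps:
F(O, d) = (24 + O)*(O + d)
N(M) = M**2
o(w, T) = T*w
o(-18, N(c(6))) + F(-184, -155) = (-4/6)**2*(-18) + ((-184)**2 + 24*(-184) + 24*(-155) - 184*(-155)) = (-4*1/6)**2*(-18) + (33856 - 4416 - 3720 + 28520) = (-2/3)**2*(-18) + 54240 = (4/9)*(-18) + 54240 = -8 + 54240 = 54232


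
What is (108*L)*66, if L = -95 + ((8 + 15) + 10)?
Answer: -441936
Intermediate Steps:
L = -62 (L = -95 + (23 + 10) = -95 + 33 = -62)
(108*L)*66 = (108*(-62))*66 = -6696*66 = -441936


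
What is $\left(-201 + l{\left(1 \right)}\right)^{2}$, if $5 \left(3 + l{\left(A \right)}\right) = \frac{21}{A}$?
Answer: $\frac{998001}{25} \approx 39920.0$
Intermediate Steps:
$l{\left(A \right)} = -3 + \frac{21}{5 A}$ ($l{\left(A \right)} = -3 + \frac{21 \frac{1}{A}}{5} = -3 + \frac{21}{5 A}$)
$\left(-201 + l{\left(1 \right)}\right)^{2} = \left(-201 - \left(3 - \frac{21}{5 \cdot 1}\right)\right)^{2} = \left(-201 + \left(-3 + \frac{21}{5} \cdot 1\right)\right)^{2} = \left(-201 + \left(-3 + \frac{21}{5}\right)\right)^{2} = \left(-201 + \frac{6}{5}\right)^{2} = \left(- \frac{999}{5}\right)^{2} = \frac{998001}{25}$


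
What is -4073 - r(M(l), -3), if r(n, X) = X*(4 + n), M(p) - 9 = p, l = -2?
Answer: -4040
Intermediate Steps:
M(p) = 9 + p
-4073 - r(M(l), -3) = -4073 - (-3)*(4 + (9 - 2)) = -4073 - (-3)*(4 + 7) = -4073 - (-3)*11 = -4073 - 1*(-33) = -4073 + 33 = -4040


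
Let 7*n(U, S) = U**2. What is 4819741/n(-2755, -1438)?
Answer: 33738187/7590025 ≈ 4.4451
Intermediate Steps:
n(U, S) = U**2/7
4819741/n(-2755, -1438) = 4819741/(((1/7)*(-2755)**2)) = 4819741/(((1/7)*7590025)) = 4819741/(7590025/7) = 4819741*(7/7590025) = 33738187/7590025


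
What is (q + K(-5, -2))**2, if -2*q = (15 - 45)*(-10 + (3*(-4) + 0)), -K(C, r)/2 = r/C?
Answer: 2735716/25 ≈ 1.0943e+5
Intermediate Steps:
K(C, r) = -2*r/C
q = -330 (q = -(15 - 45)*(-10 + (3*(-4) + 0))/2 = -(-15)*(-10 + (-12 + 0)) = -(-15)*(-10 - 12) = -(-15)*(-22) = -1/2*660 = -330)
(q + K(-5, -2))**2 = (-330 - 2*(-2)/(-5))**2 = (-330 - 2*(-2)*(-1/5))**2 = (-330 - 4/5)**2 = (-1654/5)**2 = 2735716/25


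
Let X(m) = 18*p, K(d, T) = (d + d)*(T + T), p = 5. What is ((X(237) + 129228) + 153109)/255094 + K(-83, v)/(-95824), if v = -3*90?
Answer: 131145584/763878983 ≈ 0.17168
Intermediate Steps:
v = -270
K(d, T) = 4*T*d (K(d, T) = (2*d)*(2*T) = 4*T*d)
X(m) = 90 (X(m) = 18*5 = 90)
((X(237) + 129228) + 153109)/255094 + K(-83, v)/(-95824) = ((90 + 129228) + 153109)/255094 + (4*(-270)*(-83))/(-95824) = (129318 + 153109)*(1/255094) + 89640*(-1/95824) = 282427*(1/255094) - 11205/11978 = 282427/255094 - 11205/11978 = 131145584/763878983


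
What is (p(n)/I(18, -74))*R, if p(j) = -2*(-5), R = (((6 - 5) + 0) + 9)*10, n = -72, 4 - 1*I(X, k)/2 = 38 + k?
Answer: 25/2 ≈ 12.500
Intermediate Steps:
I(X, k) = -68 - 2*k (I(X, k) = 8 - 2*(38 + k) = 8 + (-76 - 2*k) = -68 - 2*k)
R = 100 (R = ((1 + 0) + 9)*10 = (1 + 9)*10 = 10*10 = 100)
p(j) = 10
(p(n)/I(18, -74))*R = (10/(-68 - 2*(-74)))*100 = (10/(-68 + 148))*100 = (10/80)*100 = (10*(1/80))*100 = (⅛)*100 = 25/2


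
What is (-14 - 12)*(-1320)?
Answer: 34320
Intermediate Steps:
(-14 - 12)*(-1320) = -26*(-1320) = 34320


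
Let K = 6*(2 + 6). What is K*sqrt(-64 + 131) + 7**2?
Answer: 49 + 48*sqrt(67) ≈ 441.90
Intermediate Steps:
K = 48 (K = 6*8 = 48)
K*sqrt(-64 + 131) + 7**2 = 48*sqrt(-64 + 131) + 7**2 = 48*sqrt(67) + 49 = 49 + 48*sqrt(67)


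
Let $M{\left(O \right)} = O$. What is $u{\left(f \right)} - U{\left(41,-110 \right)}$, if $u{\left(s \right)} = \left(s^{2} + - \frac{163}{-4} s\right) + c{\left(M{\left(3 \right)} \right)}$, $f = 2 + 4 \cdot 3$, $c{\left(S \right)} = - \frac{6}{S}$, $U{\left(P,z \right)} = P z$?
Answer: $\frac{10549}{2} \approx 5274.5$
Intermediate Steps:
$f = 14$ ($f = 2 + 12 = 14$)
$u{\left(s \right)} = -2 + s^{2} + \frac{163 s}{4}$ ($u{\left(s \right)} = \left(s^{2} + - \frac{163}{-4} s\right) - \frac{6}{3} = \left(s^{2} + \left(-163\right) \left(- \frac{1}{4}\right) s\right) - 2 = \left(s^{2} + \frac{163 s}{4}\right) - 2 = -2 + s^{2} + \frac{163 s}{4}$)
$u{\left(f \right)} - U{\left(41,-110 \right)} = \left(-2 + 14^{2} + \frac{163}{4} \cdot 14\right) - 41 \left(-110\right) = \left(-2 + 196 + \frac{1141}{2}\right) - -4510 = \frac{1529}{2} + 4510 = \frac{10549}{2}$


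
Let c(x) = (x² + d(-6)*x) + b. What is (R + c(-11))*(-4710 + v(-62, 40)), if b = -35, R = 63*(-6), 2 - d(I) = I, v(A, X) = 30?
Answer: 1778400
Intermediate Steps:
d(I) = 2 - I
R = -378
c(x) = -35 + x² + 8*x (c(x) = (x² + (2 - 1*(-6))*x) - 35 = (x² + (2 + 6)*x) - 35 = (x² + 8*x) - 35 = -35 + x² + 8*x)
(R + c(-11))*(-4710 + v(-62, 40)) = (-378 + (-35 + (-11)² + 8*(-11)))*(-4710 + 30) = (-378 + (-35 + 121 - 88))*(-4680) = (-378 - 2)*(-4680) = -380*(-4680) = 1778400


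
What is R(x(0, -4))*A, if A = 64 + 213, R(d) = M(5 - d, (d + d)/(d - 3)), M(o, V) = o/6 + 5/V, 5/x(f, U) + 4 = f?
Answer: 63433/24 ≈ 2643.0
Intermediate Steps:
x(f, U) = 5/(-4 + f)
M(o, V) = 5/V + o/6 (M(o, V) = o*(⅙) + 5/V = o/6 + 5/V = 5/V + o/6)
R(d) = ⅚ - d/6 + 5*(-3 + d)/(2*d) (R(d) = 5/(((d + d)/(d - 3))) + (5 - d)/6 = 5/(((2*d)/(-3 + d))) + (⅚ - d/6) = 5/((2*d/(-3 + d))) + (⅚ - d/6) = 5*((-3 + d)/(2*d)) + (⅚ - d/6) = 5*(-3 + d)/(2*d) + (⅚ - d/6) = ⅚ - d/6 + 5*(-3 + d)/(2*d))
A = 277
R(x(0, -4))*A = ((-45 - (5/(-4 + 0))² + 20*(5/(-4 + 0)))/(6*((5/(-4 + 0)))))*277 = ((-45 - (5/(-4))² + 20*(5/(-4)))/(6*((5/(-4)))))*277 = ((-45 - (5*(-¼))² + 20*(5*(-¼)))/(6*((5*(-¼)))))*277 = ((-45 - (-5/4)² + 20*(-5/4))/(6*(-5/4)))*277 = ((⅙)*(-⅘)*(-45 - 1*25/16 - 25))*277 = ((⅙)*(-⅘)*(-45 - 25/16 - 25))*277 = ((⅙)*(-⅘)*(-1145/16))*277 = (229/24)*277 = 63433/24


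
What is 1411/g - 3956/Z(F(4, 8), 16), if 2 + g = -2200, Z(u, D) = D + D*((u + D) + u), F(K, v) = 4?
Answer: -1159439/110100 ≈ -10.531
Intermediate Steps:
Z(u, D) = D + D*(D + 2*u) (Z(u, D) = D + D*((D + u) + u) = D + D*(D + 2*u))
g = -2202 (g = -2 - 2200 = -2202)
1411/g - 3956/Z(F(4, 8), 16) = 1411/(-2202) - 3956*1/(16*(1 + 16 + 2*4)) = 1411*(-1/2202) - 3956*1/(16*(1 + 16 + 8)) = -1411/2202 - 3956/(16*25) = -1411/2202 - 3956/400 = -1411/2202 - 3956*1/400 = -1411/2202 - 989/100 = -1159439/110100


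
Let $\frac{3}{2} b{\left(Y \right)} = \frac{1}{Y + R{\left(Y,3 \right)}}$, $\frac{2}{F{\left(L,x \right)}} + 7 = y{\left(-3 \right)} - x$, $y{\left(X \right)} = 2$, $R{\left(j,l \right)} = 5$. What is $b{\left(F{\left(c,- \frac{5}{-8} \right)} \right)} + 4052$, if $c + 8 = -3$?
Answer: $\frac{846898}{209} \approx 4052.1$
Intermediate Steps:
$c = -11$ ($c = -8 - 3 = -11$)
$F{\left(L,x \right)} = \frac{2}{-5 - x}$ ($F{\left(L,x \right)} = \frac{2}{-7 - \left(-2 + x\right)} = \frac{2}{-5 - x}$)
$b{\left(Y \right)} = \frac{2}{3 \left(5 + Y\right)}$ ($b{\left(Y \right)} = \frac{2}{3 \left(Y + 5\right)} = \frac{2}{3 \left(5 + Y\right)}$)
$b{\left(F{\left(c,- \frac{5}{-8} \right)} \right)} + 4052 = \frac{2}{3 \left(5 - \frac{2}{5 - \frac{5}{-8}}\right)} + 4052 = \frac{2}{3 \left(5 - \frac{2}{5 - - \frac{5}{8}}\right)} + 4052 = \frac{2}{3 \left(5 - \frac{2}{5 + \frac{5}{8}}\right)} + 4052 = \frac{2}{3 \left(5 - \frac{2}{\frac{45}{8}}\right)} + 4052 = \frac{2}{3 \left(5 - \frac{16}{45}\right)} + 4052 = \frac{2}{3 \cdot \frac{209}{45}} + 4052 = \frac{2}{3} \cdot \frac{45}{209} + 4052 = \frac{30}{209} + 4052 = \frac{846898}{209}$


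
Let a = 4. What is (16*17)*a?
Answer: 1088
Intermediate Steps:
(16*17)*a = (16*17)*4 = 272*4 = 1088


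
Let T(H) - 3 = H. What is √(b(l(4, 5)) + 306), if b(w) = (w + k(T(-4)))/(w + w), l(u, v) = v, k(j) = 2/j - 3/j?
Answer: √7665/5 ≈ 17.510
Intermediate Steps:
T(H) = 3 + H
k(j) = -1/j
b(w) = (1 + w)/(2*w) (b(w) = (w - 1/(3 - 4))/(w + w) = (w - 1/(-1))/((2*w)) = (w - 1*(-1))*(1/(2*w)) = (w + 1)*(1/(2*w)) = (1 + w)*(1/(2*w)) = (1 + w)/(2*w))
√(b(l(4, 5)) + 306) = √((½)*(1 + 5)/5 + 306) = √((½)*(⅕)*6 + 306) = √(⅗ + 306) = √(1533/5) = √7665/5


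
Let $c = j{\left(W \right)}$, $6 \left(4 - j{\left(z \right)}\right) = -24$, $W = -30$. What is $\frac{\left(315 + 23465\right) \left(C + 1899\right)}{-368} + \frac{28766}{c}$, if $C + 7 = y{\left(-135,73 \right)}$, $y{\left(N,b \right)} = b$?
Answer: $- \frac{2837779}{23} \approx -1.2338 \cdot 10^{5}$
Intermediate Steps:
$j{\left(z \right)} = 8$ ($j{\left(z \right)} = 4 - -4 = 4 + 4 = 8$)
$C = 66$ ($C = -7 + 73 = 66$)
$c = 8$
$\frac{\left(315 + 23465\right) \left(C + 1899\right)}{-368} + \frac{28766}{c} = \frac{\left(315 + 23465\right) \left(66 + 1899\right)}{-368} + \frac{28766}{8} = 23780 \cdot 1965 \left(- \frac{1}{368}\right) + 28766 \cdot \frac{1}{8} = 46727700 \left(- \frac{1}{368}\right) + \frac{14383}{4} = - \frac{11681925}{92} + \frac{14383}{4} = - \frac{2837779}{23}$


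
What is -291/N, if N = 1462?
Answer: -291/1462 ≈ -0.19904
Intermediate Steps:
-291/N = -291/1462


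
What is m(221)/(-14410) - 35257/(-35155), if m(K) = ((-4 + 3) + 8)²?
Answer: 20253231/20263342 ≈ 0.99950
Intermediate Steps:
m(K) = 49 (m(K) = (-1 + 8)² = 7² = 49)
m(221)/(-14410) - 35257/(-35155) = 49/(-14410) - 35257/(-35155) = 49*(-1/14410) - 35257*(-1/35155) = -49/14410 + 35257/35155 = 20253231/20263342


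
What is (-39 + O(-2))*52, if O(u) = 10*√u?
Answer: -2028 + 520*I*√2 ≈ -2028.0 + 735.39*I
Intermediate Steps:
(-39 + O(-2))*52 = (-39 + 10*√(-2))*52 = (-39 + 10*(I*√2))*52 = (-39 + 10*I*√2)*52 = -2028 + 520*I*√2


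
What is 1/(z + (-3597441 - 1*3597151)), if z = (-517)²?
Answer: -1/6927303 ≈ -1.4436e-7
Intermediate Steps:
z = 267289
1/(z + (-3597441 - 1*3597151)) = 1/(267289 + (-3597441 - 1*3597151)) = 1/(267289 + (-3597441 - 3597151)) = 1/(267289 - 7194592) = 1/(-6927303) = -1/6927303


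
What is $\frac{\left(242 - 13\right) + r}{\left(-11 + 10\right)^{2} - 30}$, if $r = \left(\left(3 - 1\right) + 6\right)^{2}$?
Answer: $- \frac{293}{29} \approx -10.103$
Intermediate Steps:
$r = 64$ ($r = \left(2 + 6\right)^{2} = 8^{2} = 64$)
$\frac{\left(242 - 13\right) + r}{\left(-11 + 10\right)^{2} - 30} = \frac{\left(242 - 13\right) + 64}{\left(-11 + 10\right)^{2} - 30} = \frac{229 + 64}{\left(-1\right)^{2} - 30} = \frac{293}{1 - 30} = \frac{293}{-29} = 293 \left(- \frac{1}{29}\right) = - \frac{293}{29}$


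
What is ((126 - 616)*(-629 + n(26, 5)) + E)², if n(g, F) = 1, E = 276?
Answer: 94861536016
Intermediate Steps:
((126 - 616)*(-629 + n(26, 5)) + E)² = ((126 - 616)*(-629 + 1) + 276)² = (-490*(-628) + 276)² = (307720 + 276)² = 307996² = 94861536016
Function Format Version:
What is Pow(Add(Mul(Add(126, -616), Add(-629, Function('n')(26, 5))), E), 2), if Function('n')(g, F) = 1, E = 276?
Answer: 94861536016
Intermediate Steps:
Pow(Add(Mul(Add(126, -616), Add(-629, Function('n')(26, 5))), E), 2) = Pow(Add(Mul(Add(126, -616), Add(-629, 1)), 276), 2) = Pow(Add(Mul(-490, -628), 276), 2) = Pow(Add(307720, 276), 2) = Pow(307996, 2) = 94861536016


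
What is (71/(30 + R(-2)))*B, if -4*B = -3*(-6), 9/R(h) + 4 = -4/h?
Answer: -213/17 ≈ -12.529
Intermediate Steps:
R(h) = 9/(-4 - 4/h)
B = -9/2 (B = -(-3)*(-6)/4 = -¼*18 = -9/2 ≈ -4.5000)
(71/(30 + R(-2)))*B = (71/(30 - 9*(-2)/(4 + 4*(-2))))*(-9/2) = (71/(30 - 9*(-2)/(4 - 8)))*(-9/2) = (71/(30 - 9*(-2)/(-4)))*(-9/2) = (71/(30 - 9*(-2)*(-¼)))*(-9/2) = (71/(30 - 9/2))*(-9/2) = (71/(51/2))*(-9/2) = (71*(2/51))*(-9/2) = (142/51)*(-9/2) = -213/17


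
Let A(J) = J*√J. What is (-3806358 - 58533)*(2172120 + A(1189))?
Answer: -8395007038920 - 4595355399*√1189 ≈ -8.5535e+12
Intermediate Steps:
A(J) = J^(3/2)
(-3806358 - 58533)*(2172120 + A(1189)) = (-3806358 - 58533)*(2172120 + 1189^(3/2)) = -3864891*(2172120 + 1189*√1189) = -8395007038920 - 4595355399*√1189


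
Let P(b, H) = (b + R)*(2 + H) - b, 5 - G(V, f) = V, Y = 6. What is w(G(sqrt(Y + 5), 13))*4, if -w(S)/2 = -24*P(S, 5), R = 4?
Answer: 11136 - 1152*sqrt(11) ≈ 7315.3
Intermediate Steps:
G(V, f) = 5 - V
P(b, H) = -b + (2 + H)*(4 + b) (P(b, H) = (b + 4)*(2 + H) - b = (4 + b)*(2 + H) - b = (2 + H)*(4 + b) - b = -b + (2 + H)*(4 + b))
w(S) = 1344 + 288*S (w(S) = -(-48)*(8 + S + 4*5 + 5*S) = -(-48)*(8 + S + 20 + 5*S) = -(-48)*(28 + 6*S) = -2*(-672 - 144*S) = 1344 + 288*S)
w(G(sqrt(Y + 5), 13))*4 = (1344 + 288*(5 - sqrt(6 + 5)))*4 = (1344 + 288*(5 - sqrt(11)))*4 = (1344 + (1440 - 288*sqrt(11)))*4 = (2784 - 288*sqrt(11))*4 = 11136 - 1152*sqrt(11)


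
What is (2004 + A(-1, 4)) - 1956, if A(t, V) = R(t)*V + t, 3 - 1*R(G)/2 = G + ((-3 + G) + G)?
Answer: 119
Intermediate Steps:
R(G) = 12 - 6*G (R(G) = 6 - 2*(G + ((-3 + G) + G)) = 6 - 2*(G + (-3 + 2*G)) = 6 - 2*(-3 + 3*G) = 6 + (6 - 6*G) = 12 - 6*G)
A(t, V) = t + V*(12 - 6*t) (A(t, V) = (12 - 6*t)*V + t = V*(12 - 6*t) + t = t + V*(12 - 6*t))
(2004 + A(-1, 4)) - 1956 = (2004 + (-1 - 6*4*(-2 - 1))) - 1956 = (2004 + (-1 - 6*4*(-3))) - 1956 = (2004 + (-1 + 72)) - 1956 = (2004 + 71) - 1956 = 2075 - 1956 = 119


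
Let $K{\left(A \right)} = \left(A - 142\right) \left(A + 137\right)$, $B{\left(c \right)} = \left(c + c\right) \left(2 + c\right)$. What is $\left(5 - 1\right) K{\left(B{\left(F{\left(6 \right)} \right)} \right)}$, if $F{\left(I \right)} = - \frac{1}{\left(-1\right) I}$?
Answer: $- \frac{6304097}{81} \approx -77828.0$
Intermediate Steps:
$F{\left(I \right)} = \frac{1}{I}$ ($F{\left(I \right)} = - \frac{-1}{I} = \frac{1}{I}$)
$B{\left(c \right)} = 2 c \left(2 + c\right)$
$K{\left(A \right)} = \left(-142 + A\right) \left(137 + A\right)$
$\left(5 - 1\right) K{\left(B{\left(F{\left(6 \right)} \right)} \right)} = \left(5 - 1\right) \left(-19454 + \left(\frac{2 \left(2 + \frac{1}{6}\right)}{6}\right)^{2} - 5 \frac{2 \left(2 + \frac{1}{6}\right)}{6}\right) = 4 \left(-19454 + \left(2 \cdot \frac{1}{6} \left(2 + \frac{1}{6}\right)\right)^{2} - 5 \cdot 2 \cdot \frac{1}{6} \left(2 + \frac{1}{6}\right)\right) = 4 \left(-19454 + \left(2 \cdot \frac{1}{6} \cdot \frac{13}{6}\right)^{2} - 5 \cdot 2 \cdot \frac{1}{6} \cdot \frac{13}{6}\right) = 4 \left(-19454 + \left(\frac{13}{18}\right)^{2} - \frac{65}{18}\right) = 4 \left(-19454 + \frac{169}{324} - \frac{65}{18}\right) = 4 \left(- \frac{6304097}{324}\right) = - \frac{6304097}{81}$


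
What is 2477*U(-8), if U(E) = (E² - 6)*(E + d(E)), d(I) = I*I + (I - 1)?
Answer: 6752302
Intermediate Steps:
d(I) = -1 + I + I² (d(I) = I² + (-1 + I) = -1 + I + I²)
U(E) = (-6 + E²)*(-1 + E² + 2*E) (U(E) = (E² - 6)*(E + (-1 + E + E²)) = (-6 + E²)*(-1 + E² + 2*E))
2477*U(-8) = 2477*(6 + (-8)⁴ - 12*(-8) - 7*(-8)² + 2*(-8)³) = 2477*(6 + 4096 + 96 - 7*64 + 2*(-512)) = 2477*(6 + 4096 + 96 - 448 - 1024) = 2477*2726 = 6752302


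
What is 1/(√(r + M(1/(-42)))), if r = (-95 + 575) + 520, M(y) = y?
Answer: √1763958/41999 ≈ 0.031623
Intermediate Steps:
r = 1000 (r = 480 + 520 = 1000)
1/(√(r + M(1/(-42)))) = 1/(√(1000 + 1/(-42))) = 1/(√(1000 - 1/42)) = 1/(√(41999/42)) = 1/(√1763958/42) = √1763958/41999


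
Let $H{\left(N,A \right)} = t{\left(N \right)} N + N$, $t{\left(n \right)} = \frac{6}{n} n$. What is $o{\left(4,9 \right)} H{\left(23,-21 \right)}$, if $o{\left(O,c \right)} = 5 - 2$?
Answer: $483$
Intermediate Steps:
$t{\left(n \right)} = 6$
$o{\left(O,c \right)} = 3$ ($o{\left(O,c \right)} = 5 - 2 = 3$)
$H{\left(N,A \right)} = 7 N$ ($H{\left(N,A \right)} = 6 N + N = 7 N$)
$o{\left(4,9 \right)} H{\left(23,-21 \right)} = 3 \cdot 7 \cdot 23 = 3 \cdot 161 = 483$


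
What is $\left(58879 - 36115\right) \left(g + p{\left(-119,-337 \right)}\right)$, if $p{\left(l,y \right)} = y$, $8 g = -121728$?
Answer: $-354048492$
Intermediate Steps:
$g = -15216$ ($g = \frac{1}{8} \left(-121728\right) = -15216$)
$\left(58879 - 36115\right) \left(g + p{\left(-119,-337 \right)}\right) = \left(58879 - 36115\right) \left(-15216 - 337\right) = 22764 \left(-15553\right) = -354048492$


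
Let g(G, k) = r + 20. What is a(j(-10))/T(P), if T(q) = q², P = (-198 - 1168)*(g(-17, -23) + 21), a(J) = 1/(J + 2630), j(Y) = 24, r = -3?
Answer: 1/7151044991456 ≈ 1.3984e-13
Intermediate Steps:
g(G, k) = 17 (g(G, k) = -3 + 20 = 17)
a(J) = 1/(2630 + J)
P = -51908 (P = (-198 - 1168)*(17 + 21) = -1366*38 = -51908)
a(j(-10))/T(P) = 1/((2630 + 24)*((-51908)²)) = 1/(2654*2694440464) = (1/2654)*(1/2694440464) = 1/7151044991456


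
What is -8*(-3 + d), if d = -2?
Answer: 40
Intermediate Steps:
-8*(-3 + d) = -8*(-3 - 2) = -8*(-5) = 40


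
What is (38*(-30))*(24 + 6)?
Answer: -34200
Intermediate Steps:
(38*(-30))*(24 + 6) = -1140*30 = -34200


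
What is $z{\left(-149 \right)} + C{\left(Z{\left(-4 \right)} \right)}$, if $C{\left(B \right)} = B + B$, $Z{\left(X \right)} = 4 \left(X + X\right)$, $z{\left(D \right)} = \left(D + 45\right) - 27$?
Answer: $-195$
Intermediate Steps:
$z{\left(D \right)} = 18 + D$ ($z{\left(D \right)} = \left(45 + D\right) - 27 = 18 + D$)
$Z{\left(X \right)} = 8 X$ ($Z{\left(X \right)} = 4 \cdot 2 X = 8 X$)
$C{\left(B \right)} = 2 B$
$z{\left(-149 \right)} + C{\left(Z{\left(-4 \right)} \right)} = \left(18 - 149\right) + 2 \cdot 8 \left(-4\right) = -131 + 2 \left(-32\right) = -131 - 64 = -195$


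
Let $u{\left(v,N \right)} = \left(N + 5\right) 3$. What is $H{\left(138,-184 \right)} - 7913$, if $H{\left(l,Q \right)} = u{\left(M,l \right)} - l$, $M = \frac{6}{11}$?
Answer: $-7622$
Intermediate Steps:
$M = \frac{6}{11}$ ($M = 6 \cdot \frac{1}{11} = \frac{6}{11} \approx 0.54545$)
$u{\left(v,N \right)} = 15 + 3 N$ ($u{\left(v,N \right)} = \left(5 + N\right) 3 = 15 + 3 N$)
$H{\left(l,Q \right)} = 15 + 2 l$ ($H{\left(l,Q \right)} = \left(15 + 3 l\right) - l = 15 + 2 l$)
$H{\left(138,-184 \right)} - 7913 = \left(15 + 2 \cdot 138\right) - 7913 = \left(15 + 276\right) - 7913 = 291 - 7913 = -7622$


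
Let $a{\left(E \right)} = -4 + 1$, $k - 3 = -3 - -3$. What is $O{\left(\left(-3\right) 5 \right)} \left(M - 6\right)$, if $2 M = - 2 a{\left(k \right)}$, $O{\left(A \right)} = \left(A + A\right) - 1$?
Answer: $93$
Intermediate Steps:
$O{\left(A \right)} = -1 + 2 A$ ($O{\left(A \right)} = 2 A - 1 = -1 + 2 A$)
$k = 3$ ($k = 3 - 0 = 3 + \left(-3 + 3\right) = 3 + 0 = 3$)
$a{\left(E \right)} = -3$
$M = 3$ ($M = \frac{\left(-2\right) \left(-3\right)}{2} = \frac{1}{2} \cdot 6 = 3$)
$O{\left(\left(-3\right) 5 \right)} \left(M - 6\right) = \left(-1 + 2 \left(\left(-3\right) 5\right)\right) \left(3 - 6\right) = \left(-1 + 2 \left(-15\right)\right) \left(-3\right) = \left(-1 - 30\right) \left(-3\right) = \left(-31\right) \left(-3\right) = 93$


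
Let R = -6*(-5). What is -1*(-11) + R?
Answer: 41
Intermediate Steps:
R = 30
-1*(-11) + R = -1*(-11) + 30 = 11 + 30 = 41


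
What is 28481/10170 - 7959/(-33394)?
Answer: 258009386/84904245 ≈ 3.0388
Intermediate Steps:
28481/10170 - 7959/(-33394) = 28481*(1/10170) - 7959*(-1/33394) = 28481/10170 + 7959/33394 = 258009386/84904245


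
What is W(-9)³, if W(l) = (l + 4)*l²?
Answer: -66430125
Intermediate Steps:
W(l) = l²*(4 + l) (W(l) = (4 + l)*l² = l²*(4 + l))
W(-9)³ = ((-9)²*(4 - 9))³ = (81*(-5))³ = (-405)³ = -66430125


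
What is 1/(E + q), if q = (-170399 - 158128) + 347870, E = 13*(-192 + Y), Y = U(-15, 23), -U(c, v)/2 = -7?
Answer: 1/17029 ≈ 5.8723e-5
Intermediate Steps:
U(c, v) = 14 (U(c, v) = -2*(-7) = 14)
Y = 14
E = -2314 (E = 13*(-192 + 14) = 13*(-178) = -2314)
q = 19343 (q = -328527 + 347870 = 19343)
1/(E + q) = 1/(-2314 + 19343) = 1/17029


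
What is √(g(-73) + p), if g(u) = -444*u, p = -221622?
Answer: I*√189210 ≈ 434.98*I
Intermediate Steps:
√(g(-73) + p) = √(-444*(-73) - 221622) = √(32412 - 221622) = √(-189210) = I*√189210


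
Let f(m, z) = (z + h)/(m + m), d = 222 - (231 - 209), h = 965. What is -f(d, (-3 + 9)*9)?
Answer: -1019/400 ≈ -2.5475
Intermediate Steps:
d = 200 (d = 222 - 1*22 = 222 - 22 = 200)
f(m, z) = (965 + z)/(2*m) (f(m, z) = (z + 965)/(m + m) = (965 + z)/((2*m)) = (965 + z)*(1/(2*m)) = (965 + z)/(2*m))
-f(d, (-3 + 9)*9) = -(965 + (-3 + 9)*9)/(2*200) = -(965 + 6*9)/(2*200) = -(965 + 54)/(2*200) = -1019/(2*200) = -1*1019/400 = -1019/400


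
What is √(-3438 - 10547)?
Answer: I*√13985 ≈ 118.26*I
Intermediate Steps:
√(-3438 - 10547) = √(-13985) = I*√13985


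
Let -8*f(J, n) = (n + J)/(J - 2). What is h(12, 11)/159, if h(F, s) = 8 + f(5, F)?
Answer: 175/3816 ≈ 0.045860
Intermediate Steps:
f(J, n) = -(J + n)/(8*(-2 + J)) (f(J, n) = -(n + J)/(8*(J - 2)) = -(J + n)/(8*(-2 + J)))
h(F, s) = 187/24 - F/24 (h(F, s) = 8 + (-1*5 - F)/(8*(-2 + 5)) = 8 + (1/8)*(-5 - F)/3 = 8 + (1/8)*(1/3)*(-5 - F) = 8 + (-5/24 - F/24) = 187/24 - F/24)
h(12, 11)/159 = (187/24 - 1/24*12)/159 = (187/24 - 1/2)/159 = (1/159)*(175/24) = 175/3816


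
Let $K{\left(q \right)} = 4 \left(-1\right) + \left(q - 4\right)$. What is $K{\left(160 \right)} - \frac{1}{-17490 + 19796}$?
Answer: $\frac{350511}{2306} \approx 152.0$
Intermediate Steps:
$K{\left(q \right)} = -8 + q$ ($K{\left(q \right)} = -4 + \left(-4 + q\right) = -8 + q$)
$K{\left(160 \right)} - \frac{1}{-17490 + 19796} = \left(-8 + 160\right) - \frac{1}{-17490 + 19796} = 152 - \frac{1}{2306} = \frac{350511}{2306}$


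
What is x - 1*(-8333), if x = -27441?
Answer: -19108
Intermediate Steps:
x - 1*(-8333) = -27441 - 1*(-8333) = -27441 + 8333 = -19108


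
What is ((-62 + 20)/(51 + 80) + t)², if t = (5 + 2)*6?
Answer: 29811600/17161 ≈ 1737.2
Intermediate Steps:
t = 42 (t = 7*6 = 42)
((-62 + 20)/(51 + 80) + t)² = ((-62 + 20)/(51 + 80) + 42)² = (-42/131 + 42)² = (5460/131)² = 29811600/17161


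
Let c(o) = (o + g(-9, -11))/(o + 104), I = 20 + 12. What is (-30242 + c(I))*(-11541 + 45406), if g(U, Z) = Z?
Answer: -139283053715/136 ≈ -1.0241e+9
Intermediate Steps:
I = 32
c(o) = (-11 + o)/(104 + o) (c(o) = (o - 11)/(o + 104) = (-11 + o)/(104 + o))
(-30242 + c(I))*(-11541 + 45406) = (-30242 + (-11 + 32)/(104 + 32))*(-11541 + 45406) = (-30242 + 21/136)*33865 = -4112891/136*33865 = -139283053715/136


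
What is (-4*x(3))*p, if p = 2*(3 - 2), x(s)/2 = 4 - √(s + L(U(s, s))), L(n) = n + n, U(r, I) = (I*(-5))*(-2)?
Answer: -64 + 48*√7 ≈ 62.996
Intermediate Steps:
U(r, I) = 10*I (U(r, I) = -5*I*(-2) = 10*I)
L(n) = 2*n
x(s) = 8 - 2*√21*√s (x(s) = 2*(4 - √(s + 2*(10*s))) = 2*(4 - √(s + 20*s)) = 2*(4 - √(21*s)) = 2*(4 - √21*√s) = 8 - 2*√21*√s)
p = 2 (p = 2*1 = 2)
(-4*x(3))*p = -4*(8 - 2*√21*√3)*2 = -4*(8 - 6*√7)*2 = (-32 + 24*√7)*2 = -64 + 48*√7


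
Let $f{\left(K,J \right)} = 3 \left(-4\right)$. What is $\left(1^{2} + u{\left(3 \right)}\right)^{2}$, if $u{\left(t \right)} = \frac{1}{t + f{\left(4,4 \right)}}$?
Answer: $\frac{64}{81} \approx 0.79012$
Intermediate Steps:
$f{\left(K,J \right)} = -12$
$u{\left(t \right)} = \frac{1}{-12 + t}$ ($u{\left(t \right)} = \frac{1}{t - 12} = \frac{1}{-12 + t}$)
$\left(1^{2} + u{\left(3 \right)}\right)^{2} = \left(1^{2} + \frac{1}{-12 + 3}\right)^{2} = \left(1 + \frac{1}{-9}\right)^{2} = \left(1 - \frac{1}{9}\right)^{2} = \left(\frac{8}{9}\right)^{2} = \frac{64}{81}$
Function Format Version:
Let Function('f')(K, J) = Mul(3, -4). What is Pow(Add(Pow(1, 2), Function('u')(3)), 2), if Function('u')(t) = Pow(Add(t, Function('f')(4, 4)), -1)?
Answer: Rational(64, 81) ≈ 0.79012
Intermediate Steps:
Function('f')(K, J) = -12
Function('u')(t) = Pow(Add(-12, t), -1) (Function('u')(t) = Pow(Add(t, -12), -1) = Pow(Add(-12, t), -1))
Pow(Add(Pow(1, 2), Function('u')(3)), 2) = Pow(Add(Pow(1, 2), Pow(Add(-12, 3), -1)), 2) = Pow(Add(1, Pow(-9, -1)), 2) = Pow(Add(1, Rational(-1, 9)), 2) = Pow(Rational(8, 9), 2) = Rational(64, 81)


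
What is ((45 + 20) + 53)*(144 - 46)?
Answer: 11564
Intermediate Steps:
((45 + 20) + 53)*(144 - 46) = (65 + 53)*98 = 118*98 = 11564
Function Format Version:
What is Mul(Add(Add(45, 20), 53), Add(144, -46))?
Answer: 11564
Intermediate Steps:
Mul(Add(Add(45, 20), 53), Add(144, -46)) = Mul(Add(65, 53), 98) = Mul(118, 98) = 11564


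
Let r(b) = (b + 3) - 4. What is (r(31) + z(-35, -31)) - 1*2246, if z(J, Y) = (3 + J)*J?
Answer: -1096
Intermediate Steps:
z(J, Y) = J*(3 + J)
r(b) = -1 + b (r(b) = (3 + b) - 4 = -1 + b)
(r(31) + z(-35, -31)) - 1*2246 = ((-1 + 31) - 35*(3 - 35)) - 1*2246 = (30 - 35*(-32)) - 2246 = (30 + 1120) - 2246 = 1150 - 2246 = -1096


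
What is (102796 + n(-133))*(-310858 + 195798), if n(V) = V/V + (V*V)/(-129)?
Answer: -1523753847440/129 ≈ -1.1812e+10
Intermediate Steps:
n(V) = 1 - V²/129 (n(V) = 1 + V²*(-1/129) = 1 - V²/129)
(102796 + n(-133))*(-310858 + 195798) = (102796 + (1 - 1/129*(-133)²))*(-310858 + 195798) = (102796 + (1 - 1/129*17689))*(-115060) = (102796 + (1 - 17689/129))*(-115060) = (102796 - 17560/129)*(-115060) = (13243124/129)*(-115060) = -1523753847440/129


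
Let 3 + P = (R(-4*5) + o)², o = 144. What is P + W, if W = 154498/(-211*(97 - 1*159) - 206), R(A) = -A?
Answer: 173214383/6438 ≈ 26905.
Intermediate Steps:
P = 26893 (P = -3 + (-(-4)*5 + 144)² = -3 + (-1*(-20) + 144)² = -3 + (20 + 144)² = -3 + 164² = -3 + 26896 = 26893)
W = 77249/6438 (W = 154498/(-211*(97 - 159) - 206) = 154498/(-211*(-62) - 206) = 154498/(13082 - 206) = 154498/12876 = 154498*(1/12876) = 77249/6438 ≈ 11.999)
P + W = 26893 + 77249/6438 = 173214383/6438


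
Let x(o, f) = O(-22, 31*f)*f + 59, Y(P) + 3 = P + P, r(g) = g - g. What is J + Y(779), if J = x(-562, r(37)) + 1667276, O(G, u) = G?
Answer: 1668890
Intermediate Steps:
r(g) = 0
Y(P) = -3 + 2*P (Y(P) = -3 + (P + P) = -3 + 2*P)
x(o, f) = 59 - 22*f (x(o, f) = -22*f + 59 = 59 - 22*f)
J = 1667335 (J = (59 - 22*0) + 1667276 = (59 + 0) + 1667276 = 59 + 1667276 = 1667335)
J + Y(779) = 1667335 + (-3 + 2*779) = 1667335 + (-3 + 1558) = 1667335 + 1555 = 1668890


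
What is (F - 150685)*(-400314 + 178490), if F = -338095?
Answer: 108423134720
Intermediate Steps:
(F - 150685)*(-400314 + 178490) = (-338095 - 150685)*(-400314 + 178490) = -488780*(-221824) = 108423134720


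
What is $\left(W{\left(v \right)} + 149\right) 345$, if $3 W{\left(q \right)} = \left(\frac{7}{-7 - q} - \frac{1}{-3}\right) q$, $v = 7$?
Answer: $\frac{307625}{6} \approx 51271.0$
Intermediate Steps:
$W{\left(q \right)} = \frac{q \left(\frac{1}{3} + \frac{7}{-7 - q}\right)}{3}$ ($W{\left(q \right)} = \frac{\left(\frac{7}{-7 - q} - \frac{1}{-3}\right) q}{3} = \frac{\left(\frac{7}{-7 - q} - - \frac{1}{3}\right) q}{3} = \frac{\left(\frac{7}{-7 - q} + \frac{1}{3}\right) q}{3} = \frac{\left(\frac{1}{3} + \frac{7}{-7 - q}\right) q}{3} = \frac{q \left(\frac{1}{3} + \frac{7}{-7 - q}\right)}{3}$)
$\left(W{\left(v \right)} + 149\right) 345 = \left(\frac{1}{9} \cdot 7 \frac{1}{7 + 7} \left(-14 + 7\right) + 149\right) 345 = \left(\frac{1}{9} \cdot 7 \cdot \frac{1}{14} \left(-7\right) + 149\right) 345 = \left(- \frac{7}{18} + 149\right) 345 = \frac{2675}{18} \cdot 345 = \frac{307625}{6}$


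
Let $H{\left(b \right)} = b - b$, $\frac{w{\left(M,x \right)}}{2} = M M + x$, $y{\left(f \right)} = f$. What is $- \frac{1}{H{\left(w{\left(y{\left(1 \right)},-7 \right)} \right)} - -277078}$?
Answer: $- \frac{1}{277078} \approx -3.6091 \cdot 10^{-6}$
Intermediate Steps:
$w{\left(M,x \right)} = 2 x + 2 M^{2}$ ($w{\left(M,x \right)} = 2 \left(M M + x\right) = 2 \left(M^{2} + x\right) = 2 \left(x + M^{2}\right) = 2 x + 2 M^{2}$)
$H{\left(b \right)} = 0$
$- \frac{1}{H{\left(w{\left(y{\left(1 \right)},-7 \right)} \right)} - -277078} = - \frac{1}{0 - -277078} = - \frac{1}{0 + 277078} = - \frac{1}{277078}$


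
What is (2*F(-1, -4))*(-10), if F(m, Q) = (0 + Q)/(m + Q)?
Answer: -16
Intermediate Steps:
F(m, Q) = Q/(Q + m)
(2*F(-1, -4))*(-10) = (2*(-4/(-4 - 1)))*(-10) = (2*(-4/(-5)))*(-10) = (2*(-4*(-⅕)))*(-10) = (2*(⅘))*(-10) = (8/5)*(-10) = -16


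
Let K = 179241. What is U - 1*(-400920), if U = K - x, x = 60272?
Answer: 519889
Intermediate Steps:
U = 118969 (U = 179241 - 1*60272 = 179241 - 60272 = 118969)
U - 1*(-400920) = 118969 - 1*(-400920) = 118969 + 400920 = 519889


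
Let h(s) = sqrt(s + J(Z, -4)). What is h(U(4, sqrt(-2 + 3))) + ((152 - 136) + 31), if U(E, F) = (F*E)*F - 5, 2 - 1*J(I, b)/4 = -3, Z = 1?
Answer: 47 + sqrt(19) ≈ 51.359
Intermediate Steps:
J(I, b) = 20 (J(I, b) = 8 - 4*(-3) = 8 + 12 = 20)
U(E, F) = -5 + E*F**2 (U(E, F) = (E*F)*F - 5 = E*F**2 - 5 = -5 + E*F**2)
h(s) = sqrt(20 + s) (h(s) = sqrt(s + 20) = sqrt(20 + s))
h(U(4, sqrt(-2 + 3))) + ((152 - 136) + 31) = sqrt(20 + (-5 + 4*(sqrt(-2 + 3))**2)) + ((152 - 136) + 31) = sqrt(20 + (-5 + 4*(sqrt(1))**2)) + (16 + 31) = sqrt(20 + (-5 + 4*1**2)) + 47 = sqrt(20 + (-5 + 4*1)) + 47 = sqrt(20 + (-5 + 4)) + 47 = sqrt(20 - 1) + 47 = sqrt(19) + 47 = 47 + sqrt(19)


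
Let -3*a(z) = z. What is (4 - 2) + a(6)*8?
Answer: -14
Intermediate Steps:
a(z) = -z/3
(4 - 2) + a(6)*8 = (4 - 2) - ⅓*6*8 = 2 - 2*8 = 2 - 16 = -14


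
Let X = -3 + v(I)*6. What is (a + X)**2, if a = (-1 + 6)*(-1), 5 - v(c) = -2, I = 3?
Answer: 1156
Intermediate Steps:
v(c) = 7 (v(c) = 5 - 1*(-2) = 5 + 2 = 7)
a = -5 (a = 5*(-1) = -5)
X = 39 (X = -3 + 7*6 = -3 + 42 = 39)
(a + X)**2 = (-5 + 39)**2 = 34**2 = 1156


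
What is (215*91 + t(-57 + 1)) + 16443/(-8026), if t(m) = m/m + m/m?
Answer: 157028299/8026 ≈ 19565.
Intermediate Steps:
t(m) = 2 (t(m) = 1 + 1 = 2)
(215*91 + t(-57 + 1)) + 16443/(-8026) = (215*91 + 2) + 16443/(-8026) = (19565 + 2) + 16443*(-1/8026) = 19567 - 16443/8026 = 157028299/8026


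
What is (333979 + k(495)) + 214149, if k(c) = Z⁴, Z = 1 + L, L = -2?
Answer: 548129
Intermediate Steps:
Z = -1 (Z = 1 - 2 = -1)
k(c) = 1 (k(c) = (-1)⁴ = 1)
(333979 + k(495)) + 214149 = (333979 + 1) + 214149 = 333980 + 214149 = 548129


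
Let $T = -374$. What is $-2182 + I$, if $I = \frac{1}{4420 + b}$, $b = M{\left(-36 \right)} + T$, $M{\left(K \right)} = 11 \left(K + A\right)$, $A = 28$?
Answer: $- \frac{8636355}{3958} \approx -2182.0$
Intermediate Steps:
$M{\left(K \right)} = 308 + 11 K$ ($M{\left(K \right)} = 11 \left(K + 28\right) = 11 \left(28 + K\right) = 308 + 11 K$)
$b = -462$ ($b = \left(308 + 11 \left(-36\right)\right) - 374 = \left(308 - 396\right) - 374 = -88 - 374 = -462$)
$I = \frac{1}{3958}$ ($I = \frac{1}{4420 - 462} = \frac{1}{3958} \approx 0.00025265$)
$-2182 + I = -2182 + \frac{1}{3958} = - \frac{8636355}{3958}$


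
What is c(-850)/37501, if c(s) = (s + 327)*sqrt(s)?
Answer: -2615*I*sqrt(34)/37501 ≈ -0.4066*I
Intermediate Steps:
c(s) = sqrt(s)*(327 + s) (c(s) = (327 + s)*sqrt(s) = sqrt(s)*(327 + s))
c(-850)/37501 = (sqrt(-850)*(327 - 850))/37501 = ((5*I*sqrt(34))*(-523))*(1/37501) = -2615*I*sqrt(34)*(1/37501) = -2615*I*sqrt(34)/37501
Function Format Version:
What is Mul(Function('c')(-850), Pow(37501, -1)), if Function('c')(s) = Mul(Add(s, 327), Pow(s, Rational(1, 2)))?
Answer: Mul(Rational(-2615, 37501), I, Pow(34, Rational(1, 2))) ≈ Mul(-0.40660, I)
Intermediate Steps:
Function('c')(s) = Mul(Pow(s, Rational(1, 2)), Add(327, s)) (Function('c')(s) = Mul(Add(327, s), Pow(s, Rational(1, 2))) = Mul(Pow(s, Rational(1, 2)), Add(327, s)))
Mul(Function('c')(-850), Pow(37501, -1)) = Mul(Mul(Pow(-850, Rational(1, 2)), Add(327, -850)), Pow(37501, -1)) = Mul(Mul(Mul(5, I, Pow(34, Rational(1, 2))), -523), Rational(1, 37501)) = Mul(Mul(-2615, I, Pow(34, Rational(1, 2))), Rational(1, 37501)) = Mul(Rational(-2615, 37501), I, Pow(34, Rational(1, 2)))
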